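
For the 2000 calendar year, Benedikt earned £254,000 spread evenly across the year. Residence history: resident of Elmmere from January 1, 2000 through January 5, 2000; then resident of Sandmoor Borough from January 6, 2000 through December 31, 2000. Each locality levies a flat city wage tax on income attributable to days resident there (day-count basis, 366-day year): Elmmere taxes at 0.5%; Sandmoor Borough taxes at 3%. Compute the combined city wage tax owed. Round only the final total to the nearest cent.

£7,533.25

Elmmere, January 1 – January 5, 2000: 5 days → £254,000 × 0.5% × 5/366 = £17.3497
Sandmoor Borough, January 6 – December 31, 2000: 361 days → £254,000 × 3% × 361/366 = £7,515.9016
Total = £7,533.2514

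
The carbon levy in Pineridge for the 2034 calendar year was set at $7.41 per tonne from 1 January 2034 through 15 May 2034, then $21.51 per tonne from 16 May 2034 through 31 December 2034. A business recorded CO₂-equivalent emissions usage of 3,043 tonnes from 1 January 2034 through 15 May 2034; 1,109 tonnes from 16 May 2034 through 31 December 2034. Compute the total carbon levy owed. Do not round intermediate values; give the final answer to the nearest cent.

1 January – 15 May 2034: 3,043 tonnes at $7.41/tonne → $22,548.63
16 May – 31 December 2034: 1,109 tonnes at $21.51/tonne → $23,854.59

$46,403.22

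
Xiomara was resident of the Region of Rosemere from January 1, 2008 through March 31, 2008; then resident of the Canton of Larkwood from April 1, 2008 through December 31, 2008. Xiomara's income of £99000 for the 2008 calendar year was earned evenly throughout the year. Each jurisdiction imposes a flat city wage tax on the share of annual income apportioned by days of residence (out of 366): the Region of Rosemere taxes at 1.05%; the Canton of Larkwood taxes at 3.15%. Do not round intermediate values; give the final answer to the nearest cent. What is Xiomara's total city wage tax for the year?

£2601.59

The Region of Rosemere, January 1 – March 31, 2008: 91 days → £99000 × 1.05% × 91/366 = £258.4549
The Canton of Larkwood, April 1 – December 31, 2008: 275 days → £99000 × 3.15% × 275/366 = £2343.1352
Total = £2601.5902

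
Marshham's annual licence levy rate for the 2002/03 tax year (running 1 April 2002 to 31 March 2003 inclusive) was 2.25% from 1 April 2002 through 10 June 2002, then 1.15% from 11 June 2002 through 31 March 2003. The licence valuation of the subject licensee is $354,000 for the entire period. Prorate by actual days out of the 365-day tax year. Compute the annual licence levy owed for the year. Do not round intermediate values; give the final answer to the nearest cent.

1 April – 10 June 2002: 71 days at 2.25% → $354,000 × 2.25% × 71/365 = $1,549.3562
11 June 2002 – 31 March 2003: 294 days at 1.15% → $354,000 × 1.15% × 294/365 = $3,279.1068
Total = $4,828.4630

$4,828.46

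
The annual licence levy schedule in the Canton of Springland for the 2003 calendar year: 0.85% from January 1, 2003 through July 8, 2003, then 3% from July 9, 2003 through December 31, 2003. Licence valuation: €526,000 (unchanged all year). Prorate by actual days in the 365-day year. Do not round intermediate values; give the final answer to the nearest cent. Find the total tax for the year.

€9,924.11

January 1 – July 8, 2003: 189 days at 0.85% → €526,000 × 0.85% × 189/365 = €2,315.1205
July 9 – December 31, 2003: 176 days at 3% → €526,000 × 3% × 176/365 = €7,608.9863
Total = €9,924.1068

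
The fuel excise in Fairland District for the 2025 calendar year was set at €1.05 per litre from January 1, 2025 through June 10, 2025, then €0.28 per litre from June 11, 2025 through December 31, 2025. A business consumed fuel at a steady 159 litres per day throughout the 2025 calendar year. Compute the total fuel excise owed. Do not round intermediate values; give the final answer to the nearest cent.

€35,961.03

January 1 – June 10, 2025: 161 days × 159 litres/day = 25,599 litres at €1.05/litre → €26,878.95
June 11 – December 31, 2025: 204 days × 159 litres/day = 32,436 litres at €0.28/litre → €9,082.08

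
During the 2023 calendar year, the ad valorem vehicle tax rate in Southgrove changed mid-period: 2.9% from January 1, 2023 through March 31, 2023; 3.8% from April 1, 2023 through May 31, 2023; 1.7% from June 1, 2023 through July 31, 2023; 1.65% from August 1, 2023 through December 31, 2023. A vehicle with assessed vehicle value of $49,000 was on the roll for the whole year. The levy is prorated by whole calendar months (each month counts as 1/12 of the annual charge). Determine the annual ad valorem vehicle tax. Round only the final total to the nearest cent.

$1,141.29

January 1 – March 31, 2023: 3 months at 2.9% → $49,000 × 2.9% × 3/12 = $355.2500
April 1 – May 31, 2023: 2 months at 3.8% → $49,000 × 3.8% × 2/12 = $310.3333
June 1 – July 31, 2023: 2 months at 1.7% → $49,000 × 1.7% × 2/12 = $138.8333
August 1 – December 31, 2023: 5 months at 1.65% → $49,000 × 1.65% × 5/12 = $336.8750
Total = $1,141.2917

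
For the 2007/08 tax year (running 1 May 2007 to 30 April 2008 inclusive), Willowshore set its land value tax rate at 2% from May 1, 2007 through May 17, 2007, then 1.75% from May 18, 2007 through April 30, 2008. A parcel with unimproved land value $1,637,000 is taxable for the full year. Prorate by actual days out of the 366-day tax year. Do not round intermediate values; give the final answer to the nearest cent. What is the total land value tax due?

$28,837.59

May 1 – May 17, 2007: 17 days at 2% → $1,637,000 × 2% × 17/366 = $1,520.7104
May 18, 2007 – April 30, 2008: 349 days at 1.75% → $1,637,000 × 1.75% × 349/366 = $27,316.8784
Total = $28,837.5888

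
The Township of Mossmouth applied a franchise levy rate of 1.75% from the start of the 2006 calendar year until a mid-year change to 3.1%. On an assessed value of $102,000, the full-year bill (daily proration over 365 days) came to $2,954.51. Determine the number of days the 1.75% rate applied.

55 days

Let d = days at the first rate; then 365 − d days at the second rate.
$102,000 × [1.75%·d + 3.1%·(365−d)] / 365 = $2,954.51
Solving gives d = 55, so the new rate took effect on 25 February 2006.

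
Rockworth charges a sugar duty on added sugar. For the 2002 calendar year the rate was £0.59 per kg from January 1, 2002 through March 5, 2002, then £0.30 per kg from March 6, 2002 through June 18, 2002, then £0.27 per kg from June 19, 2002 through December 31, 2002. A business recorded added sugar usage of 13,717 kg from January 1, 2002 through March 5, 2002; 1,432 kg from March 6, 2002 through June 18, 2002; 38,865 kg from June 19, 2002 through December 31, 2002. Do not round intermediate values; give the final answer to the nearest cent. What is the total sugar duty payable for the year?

£19016.18

January 1 – March 5, 2002: 13,717 kg at £0.59/kg → £8093.03
March 6 – June 18, 2002: 1,432 kg at £0.30/kg → £429.60
June 19 – December 31, 2002: 38,865 kg at £0.27/kg → £10493.55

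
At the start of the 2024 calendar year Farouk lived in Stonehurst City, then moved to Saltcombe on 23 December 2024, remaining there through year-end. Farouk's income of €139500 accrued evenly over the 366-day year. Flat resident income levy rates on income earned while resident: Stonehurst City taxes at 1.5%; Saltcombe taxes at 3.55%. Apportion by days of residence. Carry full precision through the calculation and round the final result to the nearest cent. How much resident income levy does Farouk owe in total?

Stonehurst City, 1 January – 22 December 2024: 357 days → €139500 × 1.5% × 357/366 = €2041.0451
Saltcombe, 23 December – 31 December 2024: 9 days → €139500 × 3.55% × 9/366 = €121.7766
Total = €2162.8217

€2162.82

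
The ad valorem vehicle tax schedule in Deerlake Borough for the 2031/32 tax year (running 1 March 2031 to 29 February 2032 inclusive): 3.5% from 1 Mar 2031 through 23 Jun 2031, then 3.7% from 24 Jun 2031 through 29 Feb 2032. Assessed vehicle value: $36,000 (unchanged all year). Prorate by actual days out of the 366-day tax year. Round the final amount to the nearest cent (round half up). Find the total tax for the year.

1 Mar – 23 Jun 2031: 115 days at 3.5% → $36,000 × 3.5% × 115/366 = $395.9016
24 Jun 2031 – 29 Feb 2032: 251 days at 3.7% → $36,000 × 3.7% × 251/366 = $913.4754
Total = $1,309.3770

$1,309.38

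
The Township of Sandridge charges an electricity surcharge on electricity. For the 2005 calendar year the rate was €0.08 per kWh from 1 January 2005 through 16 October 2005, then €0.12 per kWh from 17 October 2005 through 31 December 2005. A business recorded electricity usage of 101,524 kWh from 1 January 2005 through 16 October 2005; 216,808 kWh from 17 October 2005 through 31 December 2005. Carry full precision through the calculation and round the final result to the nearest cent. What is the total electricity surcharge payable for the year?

€34138.88

1 January – 16 October 2005: 101,524 kWh at €0.08/kWh → €8121.92
17 October – 31 December 2005: 216,808 kWh at €0.12/kWh → €26016.96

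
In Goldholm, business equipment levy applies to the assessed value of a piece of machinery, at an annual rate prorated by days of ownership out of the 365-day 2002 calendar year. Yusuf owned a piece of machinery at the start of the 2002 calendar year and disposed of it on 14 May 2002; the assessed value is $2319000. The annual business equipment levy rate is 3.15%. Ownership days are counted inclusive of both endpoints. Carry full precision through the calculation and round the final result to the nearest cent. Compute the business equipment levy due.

$26817.81

Days held (1 January – 14 May 2002): 134 out of 365
Tax = $2319000 × 3.15% × 134/365 = $26817.8055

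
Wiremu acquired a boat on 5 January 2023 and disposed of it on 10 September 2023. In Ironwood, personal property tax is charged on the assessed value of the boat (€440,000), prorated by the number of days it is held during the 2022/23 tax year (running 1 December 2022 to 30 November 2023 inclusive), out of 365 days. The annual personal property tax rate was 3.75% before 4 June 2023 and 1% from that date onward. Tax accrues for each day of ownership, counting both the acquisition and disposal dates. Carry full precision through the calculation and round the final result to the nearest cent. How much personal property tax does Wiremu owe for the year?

5 January – 3 June 2023: 150 days at 3.75% → €440,000 × 3.75% × 150/365 = €6,780.8219
4 June – 10 September 2023: 99 days at 1% → €440,000 × 1% × 99/365 = €1,193.4247
Total = €7,974.2466

€7,974.25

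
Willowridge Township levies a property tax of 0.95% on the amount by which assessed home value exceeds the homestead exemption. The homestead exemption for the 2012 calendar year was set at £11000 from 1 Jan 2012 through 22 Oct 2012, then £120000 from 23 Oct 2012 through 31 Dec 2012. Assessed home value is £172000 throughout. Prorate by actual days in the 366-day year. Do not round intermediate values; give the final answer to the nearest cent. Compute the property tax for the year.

£1331.45

1 Jan – 22 Oct 2012: 296 days, exemption £11000 → (£172000 − £11000) × 0.95% × 296/366 = £1236.9727
23 Oct – 31 Dec 2012: 70 days, exemption £120000 → (£172000 − £120000) × 0.95% × 70/366 = £94.4809
Total = £1331.4536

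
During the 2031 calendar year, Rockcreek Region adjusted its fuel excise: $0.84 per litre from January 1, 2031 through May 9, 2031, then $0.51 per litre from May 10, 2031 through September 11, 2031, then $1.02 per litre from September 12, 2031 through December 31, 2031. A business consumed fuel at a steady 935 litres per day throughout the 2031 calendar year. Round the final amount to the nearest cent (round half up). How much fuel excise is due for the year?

$266783.55

January 1 – May 9, 2031: 129 days × 935 litres/day = 120,615 litres at $0.84/litre → $101316.60
May 10 – September 11, 2031: 125 days × 935 litres/day = 116,875 litres at $0.51/litre → $59606.25
September 12 – December 31, 2031: 111 days × 935 litres/day = 103,785 litres at $1.02/litre → $105860.70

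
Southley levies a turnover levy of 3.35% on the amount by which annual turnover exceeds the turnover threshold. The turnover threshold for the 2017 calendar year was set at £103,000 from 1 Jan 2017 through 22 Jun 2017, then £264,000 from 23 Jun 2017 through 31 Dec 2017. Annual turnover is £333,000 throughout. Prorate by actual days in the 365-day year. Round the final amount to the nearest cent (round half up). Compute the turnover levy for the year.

1 Jan – 22 Jun 2017: 173 days, exemption £103,000 → (£333,000 − £103,000) × 3.35% × 173/365 = £3,651.9589
23 Jun – 31 Dec 2017: 192 days, exemption £264,000 → (£333,000 − £264,000) × 3.35% × 192/365 = £1,215.9123
Total = £4,867.8712

£4,867.87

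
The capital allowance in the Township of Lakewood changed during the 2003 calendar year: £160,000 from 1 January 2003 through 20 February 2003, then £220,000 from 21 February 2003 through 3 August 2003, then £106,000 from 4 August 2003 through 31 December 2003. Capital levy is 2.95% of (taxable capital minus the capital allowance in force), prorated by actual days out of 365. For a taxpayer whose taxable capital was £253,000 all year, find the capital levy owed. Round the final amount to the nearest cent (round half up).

1 January – 20 February 2003: 51 days, exemption £160,000 → (£253,000 − £160,000) × 2.95% × 51/365 = £383.3384
21 February – 3 August 2003: 164 days, exemption £220,000 → (£253,000 − £220,000) × 2.95% × 164/365 = £437.4082
4 August – 31 December 2003: 150 days, exemption £106,000 → (£253,000 − £106,000) × 2.95% × 150/365 = £1,782.1233
Total = £2,602.8699

£2,602.87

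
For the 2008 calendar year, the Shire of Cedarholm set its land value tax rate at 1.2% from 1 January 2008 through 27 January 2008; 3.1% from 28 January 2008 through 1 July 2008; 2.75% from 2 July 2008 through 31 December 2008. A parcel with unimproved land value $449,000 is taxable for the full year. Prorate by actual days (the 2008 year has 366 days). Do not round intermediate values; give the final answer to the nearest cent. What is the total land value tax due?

$12,503.91

1 January – 27 January 2008: 27 days at 1.2% → $449,000 × 1.2% × 27/366 = $397.4754
28 January – 1 July 2008: 156 days at 3.1% → $449,000 × 3.1% × 156/366 = $5,932.6885
2 July – 31 December 2008: 183 days at 2.75% → $449,000 × 2.75% × 183/366 = $6,173.7500
Total = $12,503.9139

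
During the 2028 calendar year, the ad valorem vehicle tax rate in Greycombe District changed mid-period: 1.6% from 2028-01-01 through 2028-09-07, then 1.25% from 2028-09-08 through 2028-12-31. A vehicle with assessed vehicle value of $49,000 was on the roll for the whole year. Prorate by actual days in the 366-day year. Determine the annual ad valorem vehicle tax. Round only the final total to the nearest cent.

$730.11

2028-01-01 to 2028-09-07: 251 days at 1.6% → $49,000 × 1.6% × 251/366 = $537.6612
2028-09-08 to 2028-12-31: 115 days at 1.25% → $49,000 × 1.25% × 115/366 = $192.4522
Total = $730.1134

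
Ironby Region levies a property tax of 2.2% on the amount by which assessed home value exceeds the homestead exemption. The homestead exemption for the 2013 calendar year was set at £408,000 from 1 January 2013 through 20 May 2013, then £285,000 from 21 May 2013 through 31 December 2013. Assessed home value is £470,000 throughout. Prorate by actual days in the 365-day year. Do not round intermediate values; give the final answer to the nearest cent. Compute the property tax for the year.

1 January – 20 May 2013: 140 days, exemption £408,000 → (£470,000 − £408,000) × 2.2% × 140/365 = £523.1781
21 May – 31 December 2013: 225 days, exemption £285,000 → (£470,000 − £285,000) × 2.2% × 225/365 = £2,508.9041
Total = £3,032.0822

£3,032.08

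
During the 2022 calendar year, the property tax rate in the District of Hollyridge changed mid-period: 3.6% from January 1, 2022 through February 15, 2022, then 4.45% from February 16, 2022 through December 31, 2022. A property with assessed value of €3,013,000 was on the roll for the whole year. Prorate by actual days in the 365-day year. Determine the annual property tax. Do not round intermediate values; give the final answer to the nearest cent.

€130,850.88

January 1 – February 15, 2022: 46 days at 3.6% → €3,013,000 × 3.6% × 46/365 = €13,669.9397
February 16 – December 31, 2022: 319 days at 4.45% → €3,013,000 × 4.45% × 319/365 = €117,180.9356
Total = €130,850.8753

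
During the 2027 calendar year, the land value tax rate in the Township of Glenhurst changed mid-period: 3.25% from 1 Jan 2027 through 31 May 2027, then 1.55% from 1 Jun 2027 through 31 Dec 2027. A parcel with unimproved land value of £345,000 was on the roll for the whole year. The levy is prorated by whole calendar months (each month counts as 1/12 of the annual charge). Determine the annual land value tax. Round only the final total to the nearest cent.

£7,791.25

1 Jan – 31 May 2027: 5 months at 3.25% → £345,000 × 3.25% × 5/12 = £4,671.8750
1 Jun – 31 Dec 2027: 7 months at 1.55% → £345,000 × 1.55% × 7/12 = £3,119.3750
Total = £7,791.2500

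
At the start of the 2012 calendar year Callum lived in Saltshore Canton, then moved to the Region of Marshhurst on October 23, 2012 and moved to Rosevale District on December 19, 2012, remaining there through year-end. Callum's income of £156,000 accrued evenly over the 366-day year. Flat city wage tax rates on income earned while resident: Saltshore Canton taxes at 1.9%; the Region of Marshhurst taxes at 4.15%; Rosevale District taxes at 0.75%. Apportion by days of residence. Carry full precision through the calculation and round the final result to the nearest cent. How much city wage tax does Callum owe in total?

Saltshore Canton, January 1 – October 22, 2012: 296 days → £156,000 × 1.9% × 296/366 = £2,397.1148
The Region of Marshhurst, October 23 – December 18, 2012: 57 days → £156,000 × 4.15% × 57/366 = £1,008.2459
Rosevale District, December 19 – December 31, 2012: 13 days → £156,000 × 0.75% × 13/366 = £41.5574
Total = £3,446.9180

£3,446.92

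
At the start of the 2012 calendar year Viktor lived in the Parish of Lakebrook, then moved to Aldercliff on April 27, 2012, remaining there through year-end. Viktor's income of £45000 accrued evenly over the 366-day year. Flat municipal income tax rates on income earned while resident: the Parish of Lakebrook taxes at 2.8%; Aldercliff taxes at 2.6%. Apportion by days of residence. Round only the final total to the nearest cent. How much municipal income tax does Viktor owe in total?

£1198.77

The Parish of Lakebrook, January 1 – April 26, 2012: 117 days → £45000 × 2.8% × 117/366 = £402.7869
Aldercliff, April 27 – December 31, 2012: 249 days → £45000 × 2.6% × 249/366 = £795.9836
Total = £1198.7705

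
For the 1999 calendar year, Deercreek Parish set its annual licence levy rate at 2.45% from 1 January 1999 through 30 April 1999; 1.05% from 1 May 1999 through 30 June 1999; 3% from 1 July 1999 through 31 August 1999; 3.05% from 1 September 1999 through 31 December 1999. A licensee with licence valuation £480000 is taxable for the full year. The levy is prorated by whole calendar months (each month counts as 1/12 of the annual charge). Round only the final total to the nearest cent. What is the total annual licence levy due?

1 January – 30 April 1999: 4 months at 2.45% → £480000 × 2.45% × 4/12 = £3920.0000
1 May – 30 June 1999: 2 months at 1.05% → £480000 × 1.05% × 2/12 = £840.0000
1 July – 31 August 1999: 2 months at 3% → £480000 × 3% × 2/12 = £2400.0000
1 September – 31 December 1999: 4 months at 3.05% → £480000 × 3.05% × 4/12 = £4880.0000
Total = £12040.0000

£12040.00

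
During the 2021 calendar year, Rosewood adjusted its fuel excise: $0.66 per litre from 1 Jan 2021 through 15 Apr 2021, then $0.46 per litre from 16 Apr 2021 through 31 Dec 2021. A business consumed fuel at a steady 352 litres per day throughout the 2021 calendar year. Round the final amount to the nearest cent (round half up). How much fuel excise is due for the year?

1 Jan – 15 Apr 2021: 105 days × 352 litres/day = 36,960 litres at $0.66/litre → $24,393.60
16 Apr – 31 Dec 2021: 260 days × 352 litres/day = 91,520 litres at $0.46/litre → $42,099.20

$66,492.80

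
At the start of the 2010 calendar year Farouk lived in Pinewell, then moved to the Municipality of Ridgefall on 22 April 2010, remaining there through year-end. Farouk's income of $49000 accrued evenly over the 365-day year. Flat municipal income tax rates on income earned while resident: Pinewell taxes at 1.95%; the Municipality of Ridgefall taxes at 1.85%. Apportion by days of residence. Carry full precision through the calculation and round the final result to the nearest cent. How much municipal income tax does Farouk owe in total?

$921.40

Pinewell, 1 January – 21 April 2010: 111 days → $49000 × 1.95% × 111/365 = $290.5767
The Municipality of Ridgefall, 22 April – 31 December 2010: 254 days → $49000 × 1.85% × 254/365 = $630.8247
Total = $921.4014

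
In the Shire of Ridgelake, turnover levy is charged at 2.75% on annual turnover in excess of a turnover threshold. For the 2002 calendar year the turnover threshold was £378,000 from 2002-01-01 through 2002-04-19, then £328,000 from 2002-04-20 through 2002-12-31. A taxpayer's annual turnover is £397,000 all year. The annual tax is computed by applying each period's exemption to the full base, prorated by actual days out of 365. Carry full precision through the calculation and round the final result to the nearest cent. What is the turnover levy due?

2002-01-01 to 2002-04-19: 109 days, exemption £378,000 → (£397,000 − £378,000) × 2.75% × 109/365 = £156.0342
2002-04-20 to 2002-12-31: 256 days, exemption £328,000 → (£397,000 − £328,000) × 2.75% × 256/365 = £1,330.8493
Total = £1,486.8836

£1,486.88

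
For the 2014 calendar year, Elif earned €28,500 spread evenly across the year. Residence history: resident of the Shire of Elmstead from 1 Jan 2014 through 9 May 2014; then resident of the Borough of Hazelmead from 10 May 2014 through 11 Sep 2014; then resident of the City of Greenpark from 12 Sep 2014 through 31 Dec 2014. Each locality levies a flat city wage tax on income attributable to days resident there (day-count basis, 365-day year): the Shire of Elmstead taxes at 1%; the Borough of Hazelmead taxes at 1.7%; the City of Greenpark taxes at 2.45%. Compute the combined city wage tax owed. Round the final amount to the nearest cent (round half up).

The Shire of Elmstead, 1 Jan – 9 May 2014: 129 days → €28,500 × 1% × 129/365 = €100.7260
The Borough of Hazelmead, 10 May – 11 Sep 2014: 125 days → €28,500 × 1.7% × 125/365 = €165.9247
The City of Greenpark, 12 Sep – 31 Dec 2014: 111 days → €28,500 × 2.45% × 111/365 = €212.3445
Total = €478.9952

€479.00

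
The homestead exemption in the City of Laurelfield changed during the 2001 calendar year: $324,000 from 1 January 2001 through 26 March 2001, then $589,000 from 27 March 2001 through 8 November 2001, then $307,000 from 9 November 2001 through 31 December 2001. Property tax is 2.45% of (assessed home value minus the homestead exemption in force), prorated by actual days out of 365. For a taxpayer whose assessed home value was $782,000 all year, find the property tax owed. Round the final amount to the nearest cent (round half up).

1 January – 26 March 2001: 85 days, exemption $324,000 → ($782,000 − $324,000) × 2.45% × 85/365 = $2,613.1096
27 March – 8 November 2001: 227 days, exemption $589,000 → ($782,000 − $589,000) × 2.45% × 227/365 = $2,940.7384
9 November – 31 December 2001: 53 days, exemption $307,000 → ($782,000 − $307,000) × 2.45% × 53/365 = $1,689.8288
Total = $7,243.6767

$7,243.68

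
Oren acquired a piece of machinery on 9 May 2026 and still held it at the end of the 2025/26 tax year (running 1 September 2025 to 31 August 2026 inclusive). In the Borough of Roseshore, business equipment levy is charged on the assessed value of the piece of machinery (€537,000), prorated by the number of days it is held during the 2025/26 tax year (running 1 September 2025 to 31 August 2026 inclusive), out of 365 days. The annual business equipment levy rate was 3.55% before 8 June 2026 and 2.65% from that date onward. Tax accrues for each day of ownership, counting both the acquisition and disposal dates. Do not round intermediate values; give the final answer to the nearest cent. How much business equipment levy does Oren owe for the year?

9 May – 7 June 2026: 30 days at 3.55% → €537,000 × 3.55% × 30/365 = €1,566.8630
8 June – 31 August 2026: 85 days at 2.65% → €537,000 × 2.65% × 85/365 = €3,313.9521
Total = €4,880.8151

€4,880.82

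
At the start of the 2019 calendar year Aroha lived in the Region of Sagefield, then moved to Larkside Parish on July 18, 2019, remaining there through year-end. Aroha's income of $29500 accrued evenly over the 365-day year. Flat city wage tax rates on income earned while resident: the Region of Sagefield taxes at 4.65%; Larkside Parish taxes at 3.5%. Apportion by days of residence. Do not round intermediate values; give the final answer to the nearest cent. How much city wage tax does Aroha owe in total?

$1216.53

The Region of Sagefield, January 1 – July 17, 2019: 198 days → $29500 × 4.65% × 198/365 = $744.1274
Larkside Parish, July 18 – December 31, 2019: 167 days → $29500 × 3.5% × 167/365 = $472.4041
Total = $1216.5315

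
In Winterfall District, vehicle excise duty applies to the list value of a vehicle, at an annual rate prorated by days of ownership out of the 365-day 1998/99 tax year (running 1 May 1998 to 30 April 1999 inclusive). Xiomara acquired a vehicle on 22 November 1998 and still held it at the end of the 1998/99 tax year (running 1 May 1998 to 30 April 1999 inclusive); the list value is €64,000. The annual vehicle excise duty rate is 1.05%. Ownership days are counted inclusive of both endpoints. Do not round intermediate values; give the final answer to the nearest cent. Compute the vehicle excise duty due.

Days held (22 November 1998 – 30 April 1999): 160 out of 365
Tax = €64,000 × 1.05% × 160/365 = €294.5753

€294.58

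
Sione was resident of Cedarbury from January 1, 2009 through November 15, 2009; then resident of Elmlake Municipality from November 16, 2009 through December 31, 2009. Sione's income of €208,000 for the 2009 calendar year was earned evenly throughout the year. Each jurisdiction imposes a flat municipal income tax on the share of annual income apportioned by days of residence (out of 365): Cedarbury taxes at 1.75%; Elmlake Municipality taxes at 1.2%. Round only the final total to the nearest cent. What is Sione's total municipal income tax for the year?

€3,495.82

Cedarbury, January 1 – November 15, 2009: 319 days → €208,000 × 1.75% × 319/365 = €3,181.2603
Elmlake Municipality, November 16 – December 31, 2009: 46 days → €208,000 × 1.2% × 46/365 = €314.5644
Total = €3,495.8247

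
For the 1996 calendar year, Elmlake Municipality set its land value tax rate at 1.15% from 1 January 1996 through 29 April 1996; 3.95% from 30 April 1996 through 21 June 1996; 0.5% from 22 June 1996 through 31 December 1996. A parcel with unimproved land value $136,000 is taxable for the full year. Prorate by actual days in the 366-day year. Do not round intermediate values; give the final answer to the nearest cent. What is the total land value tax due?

$1,649.28

1 January – 29 April 1996: 120 days at 1.15% → $136,000 × 1.15% × 120/366 = $512.7869
30 April – 21 June 1996: 53 days at 3.95% → $136,000 × 3.95% × 53/366 = $777.9126
22 June – 31 December 1996: 193 days at 0.5% → $136,000 × 0.5% × 193/366 = $358.5792
Total = $1,649.2787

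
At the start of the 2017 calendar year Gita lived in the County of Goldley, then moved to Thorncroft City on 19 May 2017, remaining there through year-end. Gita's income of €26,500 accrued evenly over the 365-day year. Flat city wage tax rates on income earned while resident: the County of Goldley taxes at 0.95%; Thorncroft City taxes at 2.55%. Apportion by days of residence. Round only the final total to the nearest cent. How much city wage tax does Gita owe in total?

€515.44

The County of Goldley, 1 Jan – 18 May 2017: 138 days → €26,500 × 0.95% × 138/365 = €95.1822
Thorncroft City, 19 May – 31 Dec 2017: 227 days → €26,500 × 2.55% × 227/365 = €420.2610
Total = €515.4432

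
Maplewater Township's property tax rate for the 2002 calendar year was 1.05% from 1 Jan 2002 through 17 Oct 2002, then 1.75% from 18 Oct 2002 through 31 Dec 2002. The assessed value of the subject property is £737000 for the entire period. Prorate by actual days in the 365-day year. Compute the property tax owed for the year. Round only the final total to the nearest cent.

£8798.57

1 Jan – 17 Oct 2002: 290 days at 1.05% → £737000 × 1.05% × 290/365 = £6148.3973
18 Oct – 31 Dec 2002: 75 days at 1.75% → £737000 × 1.75% × 75/365 = £2650.1712
Total = £8798.5685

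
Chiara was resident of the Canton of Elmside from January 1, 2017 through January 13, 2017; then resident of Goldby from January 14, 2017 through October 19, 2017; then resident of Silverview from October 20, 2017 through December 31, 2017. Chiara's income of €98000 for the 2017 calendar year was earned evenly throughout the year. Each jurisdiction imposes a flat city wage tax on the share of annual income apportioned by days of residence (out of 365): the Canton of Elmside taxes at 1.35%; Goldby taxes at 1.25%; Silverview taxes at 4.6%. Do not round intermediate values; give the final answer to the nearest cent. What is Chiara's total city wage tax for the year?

€1885.09

The Canton of Elmside, January 1 – January 13, 2017: 13 days → €98000 × 1.35% × 13/365 = €47.1205
Goldby, January 14 – October 19, 2017: 279 days → €98000 × 1.25% × 279/365 = €936.3699
Silverview, October 20 – December 31, 2017: 73 days → €98000 × 4.6% × 73/365 = €901.6000
Total = €1885.0904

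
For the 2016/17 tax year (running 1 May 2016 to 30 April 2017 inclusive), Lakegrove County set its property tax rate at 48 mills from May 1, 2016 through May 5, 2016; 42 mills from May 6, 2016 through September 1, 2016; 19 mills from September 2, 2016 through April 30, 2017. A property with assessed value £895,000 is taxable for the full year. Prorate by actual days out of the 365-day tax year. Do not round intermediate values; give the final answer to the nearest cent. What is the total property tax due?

May 1 – May 5, 2016: 5 days at 48 mills → £895,000 × 4.8% × 5/365 = £588.4932
May 6 – September 1, 2016: 119 days at 42 mills → £895,000 × 4.2% × 119/365 = £12,255.3699
September 2, 2016 – April 30, 2017: 241 days at 19 mills → £895,000 × 1.9% × 241/365 = £11,227.9589
Total = £24,071.8219

£24,071.82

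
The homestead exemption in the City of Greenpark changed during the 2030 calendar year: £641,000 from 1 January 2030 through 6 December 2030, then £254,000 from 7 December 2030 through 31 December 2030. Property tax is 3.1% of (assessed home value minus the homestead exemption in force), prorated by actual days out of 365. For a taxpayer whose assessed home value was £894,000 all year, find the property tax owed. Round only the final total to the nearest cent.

1 January – 6 December 2030: 340 days, exemption £641,000 → (£894,000 − £641,000) × 3.1% × 340/365 = £7,305.8082
7 December – 31 December 2030: 25 days, exemption £254,000 → (£894,000 − £254,000) × 3.1% × 25/365 = £1,358.9041
Total = £8,664.7123

£8,664.71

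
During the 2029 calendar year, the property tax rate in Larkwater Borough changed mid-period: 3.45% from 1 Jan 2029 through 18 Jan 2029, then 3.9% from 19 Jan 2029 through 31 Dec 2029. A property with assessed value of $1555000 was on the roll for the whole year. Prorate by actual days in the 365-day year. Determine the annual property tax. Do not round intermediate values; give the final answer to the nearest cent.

1 Jan – 18 Jan 2029: 18 days at 3.45% → $1555000 × 3.45% × 18/365 = $2645.6301
19 Jan – 31 Dec 2029: 347 days at 3.9% → $1555000 × 3.9% × 347/365 = $57654.2877
Total = $60299.9178

$60299.92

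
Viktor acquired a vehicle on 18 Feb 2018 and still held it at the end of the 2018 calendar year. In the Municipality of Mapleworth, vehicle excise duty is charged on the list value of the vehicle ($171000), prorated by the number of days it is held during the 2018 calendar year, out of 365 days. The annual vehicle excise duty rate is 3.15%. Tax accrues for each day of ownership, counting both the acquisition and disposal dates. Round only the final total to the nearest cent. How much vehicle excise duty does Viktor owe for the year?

Days held (18 Feb – 31 Dec 2018): 317 out of 365
Tax = $171000 × 3.15% × 317/365 = $4678.1384

$4678.14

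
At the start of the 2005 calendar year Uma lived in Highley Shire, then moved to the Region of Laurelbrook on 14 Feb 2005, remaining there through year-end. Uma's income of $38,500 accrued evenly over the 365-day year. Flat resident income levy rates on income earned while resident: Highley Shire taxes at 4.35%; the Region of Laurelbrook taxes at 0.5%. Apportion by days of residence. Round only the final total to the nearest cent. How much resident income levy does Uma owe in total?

Highley Shire, 1 Jan – 13 Feb 2005: 44 days → $38,500 × 4.35% × 44/365 = $201.8877
The Region of Laurelbrook, 14 Feb – 31 Dec 2005: 321 days → $38,500 × 0.5% × 321/365 = $169.2945
Total = $371.1822

$371.18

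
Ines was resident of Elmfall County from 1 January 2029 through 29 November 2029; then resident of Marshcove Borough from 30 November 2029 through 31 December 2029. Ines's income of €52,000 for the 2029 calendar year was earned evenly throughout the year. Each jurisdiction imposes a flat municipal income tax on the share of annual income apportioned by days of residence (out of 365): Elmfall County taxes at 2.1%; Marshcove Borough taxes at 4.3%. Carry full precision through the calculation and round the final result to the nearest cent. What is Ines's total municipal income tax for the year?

Elmfall County, 1 January – 29 November 2029: 333 days → €52,000 × 2.1% × 333/365 = €996.2630
Marshcove Borough, 30 November – 31 December 2029: 32 days → €52,000 × 4.3% × 32/365 = €196.0329
Total = €1,192.2959

€1,192.30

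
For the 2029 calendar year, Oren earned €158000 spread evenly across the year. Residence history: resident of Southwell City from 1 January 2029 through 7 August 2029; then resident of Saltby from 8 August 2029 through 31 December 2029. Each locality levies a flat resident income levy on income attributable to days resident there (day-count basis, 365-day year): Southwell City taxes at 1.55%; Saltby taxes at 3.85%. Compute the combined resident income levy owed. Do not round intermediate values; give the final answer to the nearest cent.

Southwell City, 1 January – 7 August 2029: 219 days → €158000 × 1.55% × 219/365 = €1469.4000
Saltby, 8 August – 31 December 2029: 146 days → €158000 × 3.85% × 146/365 = €2433.2000
Total = €3902.6000

€3902.60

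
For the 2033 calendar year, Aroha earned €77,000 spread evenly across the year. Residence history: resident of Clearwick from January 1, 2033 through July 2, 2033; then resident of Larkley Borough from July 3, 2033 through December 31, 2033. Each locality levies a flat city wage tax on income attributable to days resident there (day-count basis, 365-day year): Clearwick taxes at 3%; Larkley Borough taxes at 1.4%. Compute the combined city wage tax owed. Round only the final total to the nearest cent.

Clearwick, January 1 – July 2, 2033: 183 days → €77,000 × 3% × 183/365 = €1,158.1644
Larkley Borough, July 3 – December 31, 2033: 182 days → €77,000 × 1.4% × 182/365 = €537.5233
Total = €1,695.6877

€1,695.69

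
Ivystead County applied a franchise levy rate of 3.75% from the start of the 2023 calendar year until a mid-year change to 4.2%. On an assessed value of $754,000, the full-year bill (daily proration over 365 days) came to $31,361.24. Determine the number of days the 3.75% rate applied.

33 days

Let d = days at the first rate; then 365 − d days at the second rate.
$754,000 × [3.75%·d + 4.2%·(365−d)] / 365 = $31,361.24
Solving gives d = 33, so the new rate took effect on 3 Feb 2023.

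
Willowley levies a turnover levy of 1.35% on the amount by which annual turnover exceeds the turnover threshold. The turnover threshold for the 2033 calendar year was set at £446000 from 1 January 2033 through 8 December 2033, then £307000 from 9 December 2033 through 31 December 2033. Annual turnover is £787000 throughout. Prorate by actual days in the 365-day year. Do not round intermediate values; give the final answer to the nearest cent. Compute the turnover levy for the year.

£4721.75

1 January – 8 December 2033: 342 days, exemption £446000 → (£787000 − £446000) × 1.35% × 342/365 = £4313.4164
9 December – 31 December 2033: 23 days, exemption £307000 → (£787000 − £307000) × 1.35% × 23/365 = £408.3288
Total = £4721.7452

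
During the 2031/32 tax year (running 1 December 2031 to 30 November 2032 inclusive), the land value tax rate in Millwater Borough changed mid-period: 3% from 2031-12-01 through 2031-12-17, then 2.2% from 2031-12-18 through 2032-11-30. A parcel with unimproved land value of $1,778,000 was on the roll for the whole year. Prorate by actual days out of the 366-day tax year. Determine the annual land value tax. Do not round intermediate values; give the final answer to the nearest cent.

$39,776.68

2031-12-01 to 2031-12-17: 17 days at 3% → $1,778,000 × 3% × 17/366 = $2,477.5410
2031-12-18 to 2032-11-30: 349 days at 2.2% → $1,778,000 × 2.2% × 349/366 = $37,299.1366
Total = $39,776.6776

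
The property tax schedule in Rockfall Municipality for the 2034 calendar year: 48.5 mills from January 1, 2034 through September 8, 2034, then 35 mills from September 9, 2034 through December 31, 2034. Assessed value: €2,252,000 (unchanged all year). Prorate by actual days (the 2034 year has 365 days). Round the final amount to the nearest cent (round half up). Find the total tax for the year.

January 1 – September 8, 2034: 251 days at 48.5 mills → €2,252,000 × 4.85% × 251/365 = €75,108.8274
September 9 – December 31, 2034: 114 days at 35 mills → €2,252,000 × 3.5% × 114/365 = €24,617.7534
Total = €99,726.5808

€99,726.58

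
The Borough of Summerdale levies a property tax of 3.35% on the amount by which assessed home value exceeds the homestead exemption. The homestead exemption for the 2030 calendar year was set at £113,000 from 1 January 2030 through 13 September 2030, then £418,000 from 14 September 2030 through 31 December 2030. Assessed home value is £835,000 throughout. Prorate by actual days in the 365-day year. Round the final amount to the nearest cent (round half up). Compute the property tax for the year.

1 January – 13 September 2030: 256 days, exemption £113,000 → (£835,000 − £113,000) × 3.35% × 256/365 = £16,964.0329
14 September – 31 December 2030: 109 days, exemption £418,000 → (£835,000 − £418,000) × 3.35% × 109/365 = £4,171.7137
Total = £21,135.7466

£21,135.75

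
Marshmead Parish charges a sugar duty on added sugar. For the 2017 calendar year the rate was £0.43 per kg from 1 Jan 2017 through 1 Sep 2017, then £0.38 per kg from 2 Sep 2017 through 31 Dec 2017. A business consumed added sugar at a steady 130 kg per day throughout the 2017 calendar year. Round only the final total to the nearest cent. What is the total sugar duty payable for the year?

1 Jan – 1 Sep 2017: 244 days × 130 kg/day = 31,720 kg at £0.43/kg → £13,639.60
2 Sep – 31 Dec 2017: 121 days × 130 kg/day = 15,730 kg at £0.38/kg → £5,977.40

£19,617.00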